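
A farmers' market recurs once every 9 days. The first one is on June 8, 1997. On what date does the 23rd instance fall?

December 23, 1997

The 23rd occurrence is 22 intervals after the first: 22 × 9 = 198 days after June 8, 1997.
June has 30 days — 22 days to the end of June leaves 176.
July has 31 days (145 left).
August has 31 days (114 left).
September has 30 days (84 left).
October has 31 days (53 left).
November has 30 days (23 left).
23 days into December → December 23, 1997.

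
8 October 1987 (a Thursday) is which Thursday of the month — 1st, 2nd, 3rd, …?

Day 8 falls in week ⌈8/7⌉ of the month.
Days 1–7 hold the 1st Thursday, 8–14 the 2nd, 15–21 the 3rd, 22–28 the 4th, 29–31 the 5th.
8 is in the range for the 2nd.

2nd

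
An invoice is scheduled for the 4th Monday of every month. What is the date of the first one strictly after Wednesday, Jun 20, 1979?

Jun 25, 1979

Jun 1979 starts on a Friday; its first Monday is the 4th, so the 4th Monday is the 25th — Jun 25, 1979.
Jun 25, 1979 is after Jun 20, 1979, so that is the next one.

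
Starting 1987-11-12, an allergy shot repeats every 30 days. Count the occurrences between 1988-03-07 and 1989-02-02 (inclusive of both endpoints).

Occurrences land 30·i days after 1987-11-12 for i = 0, 1, 2, …
1988-03-07 is 116 days after the start; 116 ÷ 30 = 3 remainder 26; since the remainder is 26, round up to i = 4. First occurrence in the window: #5 on 1988-03-11 (4×30 = 120 days in).
1989-02-02 is 448 days after the start; 448 ÷ 30 = 14 remainder 28. Last occurrence in the window: #15 on 1989-01-05.
Occurrences #5 through #15: 11 in total.

11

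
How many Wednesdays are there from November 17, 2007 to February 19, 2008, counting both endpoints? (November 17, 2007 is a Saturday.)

November 17, 2007 is a Saturday; the first Wednesday on or after it is November 21, 2007 (4 days later).
From November 21, 2007 to February 19, 2008: 9 + 31 + 31 + 19 = 90 days (rest of November, December, January, February).
90 ÷ 7 = 12 full weeks with remainder 6, so 12 more Wednesdays after the first → 13.

13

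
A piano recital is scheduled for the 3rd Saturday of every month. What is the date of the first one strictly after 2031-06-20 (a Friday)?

June 2031 starts on a Sunday; its first Saturday is the 7th, so the 3rd Saturday is the 21st — 2031-06-21.
2031-06-21 is after 2031-06-20, so that is the next one.

2031-06-21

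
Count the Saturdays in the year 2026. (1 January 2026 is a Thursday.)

52

1 January 2026 is a Thursday; the first Saturday on or after it is 3 January 2026 (2 days later).
From 3 January 2026 to 31 December 2026: 28 + 28 + 31 + 30 + 31 + 30 + 31 + 31 + 30 + 31 + 30 + 31 = 362 days (rest of January, February, March, April, May, June, July, August, September, October, November, December).
362 ÷ 7 = 51 full weeks with remainder 5, so 51 more Saturdays after the first → 52.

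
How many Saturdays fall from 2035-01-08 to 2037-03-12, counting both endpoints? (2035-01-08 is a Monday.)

2035-01-08 is a Monday; the first Saturday on or after it is 2035-01-13 (5 days later).
From 2035-01-13 to 2037-03-12: 352 + 366 + 71 = 789 days (rest of 2035, 2036, to 2037-03-12 in 2037).
789 ÷ 7 = 112 full weeks with remainder 5, so 112 more Saturdays after the first → 113.

113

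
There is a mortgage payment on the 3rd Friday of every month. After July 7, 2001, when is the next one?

July 2001 starts on a Sunday; its first Friday is the 6th, so the 3rd Friday is the 20th — July 20, 2001.
July 20, 2001 is after July 7, 2001, so that is the next one.

July 20, 2001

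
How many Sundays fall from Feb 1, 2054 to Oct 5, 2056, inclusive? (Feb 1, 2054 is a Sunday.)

140

Feb 1, 2054 is a Sunday; the first Sunday on or after it is Feb 1, 2054.
From Feb 1, 2054 to Oct 5, 2056: 333 + 365 + 279 = 977 days (rest of 2054, 2055, to Oct 5, 2056 in 2056).
977 ÷ 7 = 139 full weeks with remainder 4, so 139 more Sundays after the first → 140.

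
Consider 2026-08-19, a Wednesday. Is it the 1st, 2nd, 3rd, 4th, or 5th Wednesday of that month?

3rd

Day 19 falls in week ⌈19/7⌉ of the month.
Days 1–7 hold the 1st Wednesday, 8–14 the 2nd, 15–21 the 3rd, 22–28 the 4th, 29–31 the 5th.
19 is in the range for the 3rd.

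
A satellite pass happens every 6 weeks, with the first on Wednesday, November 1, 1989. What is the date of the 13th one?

March 20, 1991

The 13th occurrence is 12 intervals after the first: 12 × 42 = 504 days after November 1, 1989.
November has 30 days — 29 days to the end of November leaves 475.
From end of November to end of 1989 is 31 days (444 left).
1990 has 365 days (79 left).
January has 31 days (48 left).
February has 28 days (20 left).
20 days into March → March 20, 1991.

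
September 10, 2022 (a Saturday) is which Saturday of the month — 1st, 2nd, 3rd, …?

Day 10 falls in week ⌈10/7⌉ of the month.
Days 1–7 hold the 1st Saturday, 8–14 the 2nd, 15–21 the 3rd, 22–28 the 4th, 29–31 the 5th.
10 is in the range for the 2nd.

2nd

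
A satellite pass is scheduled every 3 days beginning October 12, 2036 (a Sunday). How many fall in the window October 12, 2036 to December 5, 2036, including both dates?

19

Occurrences land 3·i days after October 12, 2036 for i = 0, 1, 2, …
The window opens on the start date, so the first occurrence inside is #1 on October 12, 2036.
December 5, 2036 is 54 days after the start; 54 ÷ 3 = 18 remainder 0. Last occurrence in the window: #19 on December 5, 2036.
Occurrences #1 through #19: 19 in total.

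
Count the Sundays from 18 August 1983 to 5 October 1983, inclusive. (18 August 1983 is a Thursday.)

18 August 1983 is a Thursday; the first Sunday on or after it is 21 August 1983 (3 days later).
From 21 August 1983 to 5 October 1983: 10 + 30 + 5 = 45 days (rest of August, September, October).
45 ÷ 7 = 6 full weeks with remainder 3, so 6 more Sundays after the first → 7.

7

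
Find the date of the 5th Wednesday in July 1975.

July 1975 begins on a Tuesday, so the first Wednesday is July 2 (1 day later).
The 5th Wednesday is 4 weeks later: 2 + 28 = 30.

30 July 1975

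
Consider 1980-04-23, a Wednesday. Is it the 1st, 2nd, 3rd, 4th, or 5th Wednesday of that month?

4th

Day 23 falls in week ⌈23/7⌉ of the month.
Days 1–7 hold the 1st Wednesday, 8–14 the 2nd, 15–21 the 3rd, 22–28 the 4th, 29–31 the 5th.
23 is in the range for the 4th.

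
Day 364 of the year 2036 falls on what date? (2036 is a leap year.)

January has 31 days (364 − 31 = 333 remain).
February has 29 days (333 − 29 = 304 remain).
March has 31 days (304 − 31 = 273 remain).
April has 30 days (273 − 30 = 243 remain).
May has 31 days (243 − 31 = 212 remain).
June has 30 days (212 − 30 = 182 remain).
July has 31 days (182 − 31 = 151 remain).
August has 31 days (151 − 31 = 120 remain).
September has 30 days (120 − 30 = 90 remain).
October has 31 days (90 − 31 = 59 remain).
November has 30 days (59 − 30 = 29 remain).
29 into December → December 29.

2036-12-29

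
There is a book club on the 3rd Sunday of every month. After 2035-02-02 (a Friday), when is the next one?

February 2035 starts on a Thursday; its first Sunday is the 4th, so the 3rd Sunday is the 18th — 2035-02-18.
2035-02-18 is after 2035-02-02, so that is the next one.

2035-02-18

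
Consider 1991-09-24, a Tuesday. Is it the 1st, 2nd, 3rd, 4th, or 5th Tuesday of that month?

4th

Day 24 falls in week ⌈24/7⌉ of the month.
Days 1–7 hold the 1st Tuesday, 8–14 the 2nd, 15–21 the 3rd, 22–28 the 4th, 29–31 the 5th.
24 is in the range for the 4th.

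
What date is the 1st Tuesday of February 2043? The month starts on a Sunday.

3 February 2043

February 2043 begins on a Sunday, so the first Tuesday is February 3 (2 days later).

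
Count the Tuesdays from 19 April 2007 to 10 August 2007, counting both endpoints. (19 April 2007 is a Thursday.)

16

19 April 2007 is a Thursday; the first Tuesday on or after it is 24 April 2007 (5 days later).
From 24 April 2007 to 10 August 2007: 6 + 31 + 30 + 31 + 10 = 108 days (rest of April, May, June, July, August).
108 ÷ 7 = 15 full weeks with remainder 3, so 15 more Tuesdays after the first → 16.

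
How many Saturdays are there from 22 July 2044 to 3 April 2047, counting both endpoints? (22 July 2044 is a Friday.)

22 July 2044 is a Friday; the first Saturday on or after it is 23 July 2044 (1 day later).
From 23 July 2044 to 3 April 2047: 161 + 365 + 365 + 93 = 984 days (rest of 2044, 2045, 2046, to 3 April 2047 in 2047).
984 ÷ 7 = 140 full weeks with remainder 4, so 140 more Saturdays after the first → 141.

141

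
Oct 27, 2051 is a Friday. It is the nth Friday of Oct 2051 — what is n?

Day 27 falls in week ⌈27/7⌉ of the month.
Days 1–7 hold the 1st Friday, 8–14 the 2nd, 15–21 the 3rd, 22–28 the 4th, 29–31 the 5th.
27 is in the range for the 4th.

4th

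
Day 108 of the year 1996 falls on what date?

January has 31 days (108 − 31 = 77 remain).
February has 29 days (77 − 29 = 48 remain).
March has 31 days (48 − 31 = 17 remain).
17 into April → April 17.

17 April 1996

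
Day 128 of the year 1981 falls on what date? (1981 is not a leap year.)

8 May 1981

January has 31 days (128 − 31 = 97 remain).
February has 28 days (97 − 28 = 69 remain).
March has 31 days (69 − 31 = 38 remain).
April has 30 days (38 − 30 = 8 remain).
8 into May → May 8.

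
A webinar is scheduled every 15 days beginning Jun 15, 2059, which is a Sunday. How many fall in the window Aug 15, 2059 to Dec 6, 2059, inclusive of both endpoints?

Occurrences land 15·i days after Jun 15, 2059 for i = 0, 1, 2, …
Aug 15, 2059 is 61 days after the start; 61 ÷ 15 = 4 remainder 1; since the remainder is 1, round up to i = 5. First occurrence in the window: #6 on Aug 29, 2059 (5×15 = 75 days in).
Dec 6, 2059 is 174 days after the start; 174 ÷ 15 = 11 remainder 9. Last occurrence in the window: #12 on Nov 27, 2059.
Occurrences #6 through #12: 7 in total.

7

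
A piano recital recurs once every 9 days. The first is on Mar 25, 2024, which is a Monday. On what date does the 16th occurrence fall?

Aug 7, 2024

The 16th occurrence is 15 intervals after the first: 15 × 9 = 135 days after Mar 25, 2024.
Mar has 31 days — 6 days to the end of Mar leaves 129.
Apr has 30 days (99 left).
May has 31 days (68 left).
Jun has 30 days (38 left).
Jul has 31 days (7 left).
7 days into Aug → Aug 7, 2024.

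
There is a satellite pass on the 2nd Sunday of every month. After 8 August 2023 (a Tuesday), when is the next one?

August 2023 starts on a Tuesday; its first Sunday is the 6th, so the 2nd Sunday is the 13th — 13 August 2023.
13 August 2023 is after 8 August 2023, so that is the next one.

13 August 2023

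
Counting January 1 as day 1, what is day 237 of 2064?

24 August 2064

January has 31 days (237 − 31 = 206 remain).
February has 29 days (206 − 29 = 177 remain).
March has 31 days (177 − 31 = 146 remain).
April has 30 days (146 − 30 = 116 remain).
May has 31 days (116 − 31 = 85 remain).
June has 30 days (85 − 30 = 55 remain).
July has 31 days (55 − 31 = 24 remain).
24 into August → August 24.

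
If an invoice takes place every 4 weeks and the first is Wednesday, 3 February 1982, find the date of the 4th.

28 April 1982

The 4th occurrence is 3 intervals after the first: 3 × 28 = 84 days after 3 February 1982.
February has 28 days — 25 days to the end of February leaves 59.
March has 31 days (28 left).
28 days into April → 28 April 1982.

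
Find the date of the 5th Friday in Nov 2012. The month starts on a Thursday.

Nov 30, 2012

Nov 2012 begins on a Thursday, so the first Friday is Nov 2 (1 day later).
The 5th Friday is 4 weeks later: 2 + 28 = 30.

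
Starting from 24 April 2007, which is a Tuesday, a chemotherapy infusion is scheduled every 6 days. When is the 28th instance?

The 28th occurrence is 27 intervals after the first: 27 × 6 = 162 days after 24 April 2007.
April has 30 days — 6 days to the end of April leaves 156.
May has 31 days (125 left).
June has 30 days (95 left).
July has 31 days (64 left).
August has 31 days (33 left).
September has 30 days (3 left).
3 days into October → 3 October 2007.

3 October 2007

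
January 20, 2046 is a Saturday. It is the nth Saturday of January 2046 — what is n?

3rd

Day 20 falls in week ⌈20/7⌉ of the month.
Days 1–7 hold the 1st Saturday, 8–14 the 2nd, 15–21 the 3rd, 22–28 the 4th, 29–31 the 5th.
20 is in the range for the 3rd.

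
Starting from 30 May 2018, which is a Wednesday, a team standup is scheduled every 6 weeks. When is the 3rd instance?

22 August 2018

The 3rd occurrence is 2 intervals after the first: 2 × 42 = 84 days after 30 May 2018.
May has 31 days — 1 day to the end of May leaves 83.
June has 30 days (53 left).
July has 31 days (22 left).
22 days into August → 22 August 2018.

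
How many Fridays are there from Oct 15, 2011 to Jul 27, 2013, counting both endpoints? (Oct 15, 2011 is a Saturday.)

Oct 15, 2011 is a Saturday; the first Friday on or after it is Oct 21, 2011 (6 days later).
From Oct 21, 2011 to Jul 27, 2013: 71 + 366 + 208 = 645 days (rest of 2011, 2012, to Jul 27, 2013 in 2013).
645 ÷ 7 = 92 full weeks with remainder 1, so 92 more Fridays after the first → 93.

93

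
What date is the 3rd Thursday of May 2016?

May 2016 begins on a Sunday, so the first Thursday is May 5 (4 days later).
The 3rd Thursday is 2 weeks later: 5 + 14 = 19.

May 19, 2016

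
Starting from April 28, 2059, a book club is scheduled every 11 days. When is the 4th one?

May 31, 2059

The 4th occurrence is 3 intervals after the first: 3 × 11 = 33 days after April 28, 2059.
April has 30 days — 2 days to the end of April leaves 31.
31 days into May → May 31, 2059.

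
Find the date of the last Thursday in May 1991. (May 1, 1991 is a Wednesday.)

1991-05-30

May 1991 begins on a Wednesday, so the first Thursday is May 2 (1 day later).
May 1991 has 31 days. Adding weeks: 2, 9, 16, 23, 30 — the last one ≤ 31 is the 30th.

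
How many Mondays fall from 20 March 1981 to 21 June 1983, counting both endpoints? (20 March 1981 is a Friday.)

118

20 March 1981 is a Friday; the first Monday on or after it is 23 March 1981 (3 days later).
From 23 March 1981 to 21 June 1983: 283 + 365 + 172 = 820 days (rest of 1981, 1982, to 21 June 1983 in 1983).
820 ÷ 7 = 117 full weeks with remainder 1, so 117 more Mondays after the first → 118.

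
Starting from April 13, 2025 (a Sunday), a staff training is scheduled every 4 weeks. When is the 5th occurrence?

The 5th occurrence is 4 intervals after the first: 4 × 28 = 112 days after April 13, 2025.
April has 30 days — 17 days to the end of April leaves 95.
May has 31 days (64 left).
June has 30 days (34 left).
July has 31 days (3 left).
3 days into August → August 3, 2025.

August 3, 2025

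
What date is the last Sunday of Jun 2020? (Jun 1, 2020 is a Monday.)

Jun 2020 begins on a Monday, so the first Sunday is Jun 7 (6 days later).
Jun 2020 has 30 days. Adding weeks: 7, 14, 21, 28 — the last one ≤ 30 is the 28th.

Jun 28, 2020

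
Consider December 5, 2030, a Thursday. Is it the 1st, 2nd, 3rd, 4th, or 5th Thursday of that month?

Day 5 falls in week ⌈5/7⌉ of the month.
Days 1–7 hold the 1st Thursday, 8–14 the 2nd, 15–21 the 3rd, 22–28 the 4th, 29–31 the 5th.
5 is in the range for the 1st.

1st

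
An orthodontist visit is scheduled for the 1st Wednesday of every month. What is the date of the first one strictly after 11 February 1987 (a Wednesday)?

February 1987 starts on a Sunday, so its 1st Wednesday is 4 February 1987 (3 days in).
That is not after 11 February 1987, so look at March 1987.
March 1987 starts on a Sunday, so its 1st Wednesday is 4 March 1987 (3 days in).

4 March 1987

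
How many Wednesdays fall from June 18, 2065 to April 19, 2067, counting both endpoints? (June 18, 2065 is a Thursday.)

95

June 18, 2065 is a Thursday; the first Wednesday on or after it is June 24, 2065 (6 days later).
From June 24, 2065 to April 19, 2067: 190 + 365 + 109 = 664 days (rest of 2065, 2066, to April 19, 2067 in 2067).
664 ÷ 7 = 94 full weeks with remainder 6, so 94 more Wednesdays after the first → 95.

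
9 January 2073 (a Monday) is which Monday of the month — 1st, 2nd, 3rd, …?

Day 9 falls in week ⌈9/7⌉ of the month.
Days 1–7 hold the 1st Monday, 8–14 the 2nd, 15–21 the 3rd, 22–28 the 4th, 29–31 the 5th.
9 is in the range for the 2nd.

2nd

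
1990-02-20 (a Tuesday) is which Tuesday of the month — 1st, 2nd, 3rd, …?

3rd

Day 20 falls in week ⌈20/7⌉ of the month.
Days 1–7 hold the 1st Tuesday, 8–14 the 2nd, 15–21 the 3rd, 22–28 the 4th, 29–31 the 5th.
20 is in the range for the 3rd.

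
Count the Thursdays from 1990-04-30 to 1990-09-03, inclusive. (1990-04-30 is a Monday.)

18

1990-04-30 is a Monday; the first Thursday on or after it is 1990-05-03 (3 days later).
From 1990-05-03 to 1990-09-03: 28 + 30 + 31 + 31 + 3 = 123 days (rest of May, June, July, August, September).
123 ÷ 7 = 17 full weeks with remainder 4, so 17 more Thursdays after the first → 18.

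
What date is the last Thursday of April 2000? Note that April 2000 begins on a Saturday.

April 27, 2000

April 2000 begins on a Saturday, so the first Thursday is April 6 (5 days later).
April 2000 has 30 days. Adding weeks: 6, 13, 20, 27 — the last one ≤ 30 is the 27th.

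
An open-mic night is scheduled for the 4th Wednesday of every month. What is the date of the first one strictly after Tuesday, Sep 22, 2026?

Sep 23, 2026

Sep 2026 starts on a Tuesday; its first Wednesday is the 2nd, so the 4th Wednesday is the 23rd — Sep 23, 2026.
Sep 23, 2026 is after Sep 22, 2026, so that is the next one.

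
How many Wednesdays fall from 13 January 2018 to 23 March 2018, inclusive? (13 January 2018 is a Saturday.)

13 January 2018 is a Saturday; the first Wednesday on or after it is 17 January 2018 (4 days later).
From 17 January 2018 to 23 March 2018: 14 + 28 + 23 = 65 days (rest of January, February, March).
65 ÷ 7 = 9 full weeks with remainder 2, so 9 more Wednesdays after the first → 10.

10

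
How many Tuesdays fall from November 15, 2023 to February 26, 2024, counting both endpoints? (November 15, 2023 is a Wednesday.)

14

November 15, 2023 is a Wednesday; the first Tuesday on or after it is November 21, 2023 (6 days later).
From November 21, 2023 to February 26, 2024: 9 + 31 + 31 + 26 = 97 days (rest of November, December, January, February).
97 ÷ 7 = 13 full weeks with remainder 6, so 13 more Tuesdays after the first → 14.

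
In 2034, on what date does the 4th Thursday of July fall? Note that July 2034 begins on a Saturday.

27 July 2034

July 2034 begins on a Saturday, so the first Thursday is July 6 (5 days later).
The 4th Thursday is 3 weeks later: 6 + 21 = 27.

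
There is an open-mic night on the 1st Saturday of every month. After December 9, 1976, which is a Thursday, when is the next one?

December 1976 starts on a Wednesday, so its 1st Saturday is December 4, 1976 (3 days in).
That is not after December 9, 1976, so look at January 1977.
January 1977 starts on a Saturday, so its 1st Saturday is January 1, 1977.

January 1, 1977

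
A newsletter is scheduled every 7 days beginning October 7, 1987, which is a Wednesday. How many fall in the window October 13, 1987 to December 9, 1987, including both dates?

9

Occurrences land 7·i days after October 7, 1987 for i = 0, 1, 2, …
October 13, 1987 is 6 days after the start; 6 ÷ 7 = 0 remainder 6; since the remainder is 6, round up to i = 1. First occurrence in the window: #2 on October 14, 1987 (1×7 = 7 days in).
December 9, 1987 is 63 days after the start; 63 ÷ 7 = 9 remainder 0. Last occurrence in the window: #10 on December 9, 1987.
Occurrences #2 through #10: 9 in total.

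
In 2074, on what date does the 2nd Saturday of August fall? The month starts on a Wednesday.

11 August 2074

August 2074 begins on a Wednesday, so the first Saturday is August 4 (3 days later).
The 2nd Saturday is 1 weeks later: 4 + 7 = 11.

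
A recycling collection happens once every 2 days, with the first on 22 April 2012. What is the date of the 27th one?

13 June 2012

The 27th occurrence is 26 intervals after the first: 26 × 2 = 52 days after 22 April 2012.
April has 30 days — 8 days to the end of April leaves 44.
May has 31 days (13 left).
13 days into June → 13 June 2012.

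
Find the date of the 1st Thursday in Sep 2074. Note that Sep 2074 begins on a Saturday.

Sep 2074 begins on a Saturday, so the first Thursday is Sep 6 (5 days later).

Sep 6, 2074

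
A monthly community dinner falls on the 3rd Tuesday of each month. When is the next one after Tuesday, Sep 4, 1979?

Sep 18, 1979

Sep 1979 starts on a Saturday; its first Tuesday is the 4th, so the 3rd Tuesday is the 18th — Sep 18, 1979.
Sep 18, 1979 is after Sep 4, 1979, so that is the next one.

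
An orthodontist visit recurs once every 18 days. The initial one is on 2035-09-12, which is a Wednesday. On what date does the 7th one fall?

The 7th occurrence is 6 intervals after the first: 6 × 18 = 108 days after 2035-09-12.
September has 30 days — 18 days to the end of September leaves 90.
October has 31 days (59 left).
November has 30 days (29 left).
29 days into December → 2035-12-29.

2035-12-29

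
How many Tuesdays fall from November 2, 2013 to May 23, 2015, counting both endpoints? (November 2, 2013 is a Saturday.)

November 2, 2013 is a Saturday; the first Tuesday on or after it is November 5, 2013 (3 days later).
From November 5, 2013 to May 23, 2015: 56 + 365 + 143 = 564 days (rest of 2013, 2014, to May 23, 2015 in 2015).
564 ÷ 7 = 80 full weeks with remainder 4, so 80 more Tuesdays after the first → 81.

81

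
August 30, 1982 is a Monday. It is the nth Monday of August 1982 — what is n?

5th

Day 30 falls in week ⌈30/7⌉ of the month.
Days 1–7 hold the 1st Monday, 8–14 the 2nd, 15–21 the 3rd, 22–28 the 4th, 29–31 the 5th.
30 is in the range for the 5th.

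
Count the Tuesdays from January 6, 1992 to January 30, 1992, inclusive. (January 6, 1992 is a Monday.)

January 6, 1992 is a Monday; the first Tuesday on or after it is January 7, 1992 (1 day later).
From January 7, 1992 to January 30, 1992 is 30 − 7 = 23 days.
23 ÷ 7 = 3 full weeks with remainder 2, so 3 more Tuesdays after the first → 4.

4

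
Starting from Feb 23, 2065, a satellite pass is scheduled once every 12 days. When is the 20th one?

The 20th occurrence is 19 intervals after the first: 19 × 12 = 228 days after Feb 23, 2065.
Feb has 28 days — 5 days to the end of Feb leaves 223.
Mar has 31 days (192 left).
Apr has 30 days (162 left).
May has 31 days (131 left).
Jun has 30 days (101 left).
Jul has 31 days (70 left).
Aug has 31 days (39 left).
Sep has 30 days (9 left).
9 days into Oct → Oct 9, 2065.

Oct 9, 2065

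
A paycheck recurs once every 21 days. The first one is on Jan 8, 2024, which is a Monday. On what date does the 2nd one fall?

The 2nd occurrence is 1 interval after the first: 1 × 21 = 21 days after Jan 8, 2024.
21 days later is Jan 29, 2024.

Jan 29, 2024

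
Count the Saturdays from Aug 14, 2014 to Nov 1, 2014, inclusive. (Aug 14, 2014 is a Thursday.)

Aug 14, 2014 is a Thursday; the first Saturday on or after it is Aug 16, 2014 (2 days later).
From Aug 16, 2014 to Nov 1, 2014: 15 + 30 + 31 + 1 = 77 days (rest of Aug, Sep, Oct, Nov).
77 ÷ 7 = 11 full weeks with remainder 0, so 11 more Saturdays after the first → 12.

12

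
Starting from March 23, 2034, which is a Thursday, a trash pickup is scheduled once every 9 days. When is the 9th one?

June 3, 2034

The 9th occurrence is 8 intervals after the first: 8 × 9 = 72 days after March 23, 2034.
March has 31 days — 8 days to the end of March leaves 64.
April has 30 days (34 left).
May has 31 days (3 left).
3 days into June → June 3, 2034.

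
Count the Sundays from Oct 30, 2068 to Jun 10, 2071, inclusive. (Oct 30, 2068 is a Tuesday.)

136

Oct 30, 2068 is a Tuesday; the first Sunday on or after it is Nov 4, 2068 (5 days later).
From Nov 4, 2068 to Jun 10, 2071: 57 + 365 + 365 + 161 = 948 days (rest of 2068, 2069, 2070, to Jun 10, 2071 in 2071).
948 ÷ 7 = 135 full weeks with remainder 3, so 135 more Sundays after the first → 136.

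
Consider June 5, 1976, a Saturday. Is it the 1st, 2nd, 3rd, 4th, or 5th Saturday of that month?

Day 5 falls in week ⌈5/7⌉ of the month.
Days 1–7 hold the 1st Saturday, 8–14 the 2nd, 15–21 the 3rd, 22–28 the 4th, 29–31 the 5th.
5 is in the range for the 1st.

1st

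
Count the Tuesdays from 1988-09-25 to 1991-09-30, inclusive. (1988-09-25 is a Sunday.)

157

1988-09-25 is a Sunday; the first Tuesday on or after it is 1988-09-27 (2 days later).
From 1988-09-27 to 1991-09-30: 95 + 365 + 365 + 273 = 1098 days (rest of 1988, 1989, 1990, to 1991-09-30 in 1991).
1098 ÷ 7 = 156 full weeks with remainder 6, so 156 more Tuesdays after the first → 157.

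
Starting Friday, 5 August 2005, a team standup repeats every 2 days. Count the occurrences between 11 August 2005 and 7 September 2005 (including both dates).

14

Occurrences land 2·i days after 5 August 2005 for i = 0, 1, 2, …
11 August 2005 is 6 days after the start; 6 ÷ 2 = 3 remainder 0. First occurrence in the window: #4 on 11 August 2005 (3×2 = 6 days in).
7 September 2005 is 33 days after the start; 33 ÷ 2 = 16 remainder 1. Last occurrence in the window: #17 on 6 September 2005.
Occurrences #4 through #17: 14 in total.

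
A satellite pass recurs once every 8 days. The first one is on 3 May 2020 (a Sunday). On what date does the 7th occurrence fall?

The 7th occurrence is 6 intervals after the first: 6 × 8 = 48 days after 3 May 2020.
May has 31 days — 28 days to the end of May leaves 20.
20 days into June → 20 June 2020.

20 June 2020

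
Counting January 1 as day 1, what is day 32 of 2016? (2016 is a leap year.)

1 February 2016

January has 31 days (32 − 31 = 1 remain).
1 into February → February 1.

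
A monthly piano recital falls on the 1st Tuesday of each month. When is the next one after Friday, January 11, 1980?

January 1980 starts on a Tuesday, so its 1st Tuesday is January 1, 1980.
That is not after January 11, 1980, so look at February 1980.
February 1980 starts on a Friday, so its 1st Tuesday is February 5, 1980 (4 days in).

February 5, 1980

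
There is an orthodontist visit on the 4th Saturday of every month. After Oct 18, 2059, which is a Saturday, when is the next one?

Oct 2059 starts on a Wednesday; its first Saturday is the 4th, so the 4th Saturday is the 25th — Oct 25, 2059.
Oct 25, 2059 is after Oct 18, 2059, so that is the next one.

Oct 25, 2059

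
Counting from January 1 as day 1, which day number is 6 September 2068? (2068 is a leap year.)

250

Days in months before September: 31 + 29 + 31 + 30 + 31 + 30 + 31 + 31 = 244.
Plus 6 days into September → day 250.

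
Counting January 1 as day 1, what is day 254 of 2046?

January has 31 days (254 − 31 = 223 remain).
February has 28 days (223 − 28 = 195 remain).
March has 31 days (195 − 31 = 164 remain).
April has 30 days (164 − 30 = 134 remain).
May has 31 days (134 − 31 = 103 remain).
June has 30 days (103 − 30 = 73 remain).
July has 31 days (73 − 31 = 42 remain).
August has 31 days (42 − 31 = 11 remain).
11 into September → September 11.

2046-09-11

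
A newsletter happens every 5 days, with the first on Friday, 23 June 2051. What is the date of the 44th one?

The 44th occurrence is 43 intervals after the first: 43 × 5 = 215 days after 23 June 2051.
June has 30 days — 7 days to the end of June leaves 208.
July has 31 days (177 left).
August has 31 days (146 left).
September has 30 days (116 left).
October has 31 days (85 left).
November has 30 days (55 left).
December has 31 days (24 left).
24 days into January → 24 January 2052.

24 January 2052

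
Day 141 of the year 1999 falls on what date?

January has 31 days (141 − 31 = 110 remain).
February has 28 days (110 − 28 = 82 remain).
March has 31 days (82 − 31 = 51 remain).
April has 30 days (51 − 30 = 21 remain).
21 into May → May 21.

1999-05-21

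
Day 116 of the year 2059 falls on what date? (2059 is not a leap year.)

January has 31 days (116 − 31 = 85 remain).
February has 28 days (85 − 28 = 57 remain).
March has 31 days (57 − 31 = 26 remain).
26 into April → April 26.

2059-04-26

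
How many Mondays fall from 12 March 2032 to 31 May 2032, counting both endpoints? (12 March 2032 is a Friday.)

12

12 March 2032 is a Friday; the first Monday on or after it is 15 March 2032 (3 days later).
From 15 March 2032 to 31 May 2032: 16 + 30 + 31 = 77 days (rest of March, April, May).
77 ÷ 7 = 11 full weeks with remainder 0, so 11 more Mondays after the first → 12.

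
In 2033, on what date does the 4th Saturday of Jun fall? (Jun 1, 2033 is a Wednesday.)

Jun 2033 begins on a Wednesday, so the first Saturday is Jun 4 (3 days later).
The 4th Saturday is 3 weeks later: 4 + 21 = 25.

Jun 25, 2033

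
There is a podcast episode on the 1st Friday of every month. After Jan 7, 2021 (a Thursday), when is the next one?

Jan 2021 starts on a Friday, so its 1st Friday is Jan 1, 2021.
That is not after Jan 7, 2021, so look at Feb 2021.
Feb 2021 starts on a Monday, so its 1st Friday is Feb 5, 2021 (4 days in).

Feb 5, 2021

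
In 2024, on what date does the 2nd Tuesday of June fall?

June 2024 begins on a Saturday, so the first Tuesday is June 4 (3 days later).
The 2nd Tuesday is 1 weeks later: 4 + 7 = 11.

2024-06-11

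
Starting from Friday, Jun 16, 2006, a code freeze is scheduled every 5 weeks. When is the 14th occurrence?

Sep 14, 2007

The 14th occurrence is 13 intervals after the first: 13 × 35 = 455 days after Jun 16, 2006.
Jun has 30 days — 14 days to the end of Jun leaves 441.
From end of Jun to end of 2006 is 184 days (257 left).
Jan has 31 days (226 left).
Feb has 28 days (198 left).
Mar has 31 days (167 left).
Apr has 30 days (137 left).
May has 31 days (106 left).
Jun has 30 days (76 left).
Jul has 31 days (45 left).
Aug has 31 days (14 left).
14 days into Sep → Sep 14, 2007.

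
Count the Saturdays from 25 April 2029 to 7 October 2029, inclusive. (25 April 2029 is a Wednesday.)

24

25 April 2029 is a Wednesday; the first Saturday on or after it is 28 April 2029 (3 days later).
From 28 April 2029 to 7 October 2029: 2 + 31 + 30 + 31 + 31 + 30 + 7 = 162 days (rest of April, May, June, July, August, September, October).
162 ÷ 7 = 23 full weeks with remainder 1, so 23 more Saturdays after the first → 24.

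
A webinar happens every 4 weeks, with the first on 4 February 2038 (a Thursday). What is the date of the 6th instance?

The 6th occurrence is 5 intervals after the first: 5 × 28 = 140 days after 4 February 2038.
February has 28 days — 24 days to the end of February leaves 116.
March has 31 days (85 left).
April has 30 days (55 left).
May has 31 days (24 left).
24 days into June → 24 June 2038.

24 June 2038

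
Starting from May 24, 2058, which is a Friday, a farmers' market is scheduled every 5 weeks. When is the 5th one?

The 5th occurrence is 4 intervals after the first: 4 × 35 = 140 days after May 24, 2058.
May has 31 days — 7 days to the end of May leaves 133.
June has 30 days (103 left).
July has 31 days (72 left).
August has 31 days (41 left).
September has 30 days (11 left).
11 days into October → October 11, 2058.

October 11, 2058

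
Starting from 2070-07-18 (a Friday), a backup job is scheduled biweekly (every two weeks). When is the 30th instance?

2071-08-28

The 30th occurrence is 29 intervals after the first: 29 × 14 = 406 days after 2070-07-18.
July has 31 days — 13 days to the end of July leaves 393.
August has 31 days (362 left).
September has 30 days (332 left).
October has 31 days (301 left).
November has 30 days (271 left).
December has 31 days (240 left).
January has 31 days (209 left).
February has 28 days (181 left).
March has 31 days (150 left).
April has 30 days (120 left).
May has 31 days (89 left).
June has 30 days (59 left).
July has 31 days (28 left).
28 days into August → 2071-08-28.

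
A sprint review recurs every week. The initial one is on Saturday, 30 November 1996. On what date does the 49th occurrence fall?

1 November 1997

The 49th occurrence is 48 intervals after the first: 48 × 7 = 336 days after 30 November 1996.
November has 30 days — 0 days to the end of November leaves 336.
December has 31 days (305 left).
January has 31 days (274 left).
February has 28 days (246 left).
March has 31 days (215 left).
April has 30 days (185 left).
May has 31 days (154 left).
June has 30 days (124 left).
July has 31 days (93 left).
August has 31 days (62 left).
September has 30 days (32 left).
October has 31 days (1 left).
1 day into November → 1 November 1997.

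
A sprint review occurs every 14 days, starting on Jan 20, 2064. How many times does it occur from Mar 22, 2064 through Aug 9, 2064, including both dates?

10

Occurrences land 14·i days after Jan 20, 2064 for i = 0, 1, 2, …
Mar 22, 2064 is 62 days after the start; 62 ÷ 14 = 4 remainder 6; since the remainder is 6, round up to i = 5. First occurrence in the window: #6 on Mar 30, 2064 (5×14 = 70 days in).
Aug 9, 2064 is 202 days after the start; 202 ÷ 14 = 14 remainder 6. Last occurrence in the window: #15 on Aug 3, 2064.
Occurrences #6 through #15: 10 in total.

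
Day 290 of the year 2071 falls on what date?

Oct 17, 2071

Jan has 31 days (290 − 31 = 259 remain).
Feb has 28 days (259 − 28 = 231 remain).
Mar has 31 days (231 − 31 = 200 remain).
Apr has 30 days (200 − 30 = 170 remain).
May has 31 days (170 − 31 = 139 remain).
Jun has 30 days (139 − 30 = 109 remain).
Jul has 31 days (109 − 31 = 78 remain).
Aug has 31 days (78 − 31 = 47 remain).
Sep has 30 days (47 − 30 = 17 remain).
17 into Oct → Oct 17.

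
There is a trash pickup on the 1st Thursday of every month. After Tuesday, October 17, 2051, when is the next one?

October 2051 starts on a Sunday, so its 1st Thursday is October 5, 2051 (4 days in).
That is not after October 17, 2051, so look at November 2051.
November 2051 starts on a Wednesday, so its 1st Thursday is November 2, 2051 (1 day in).

November 2, 2051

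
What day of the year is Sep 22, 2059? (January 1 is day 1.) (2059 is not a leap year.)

265

Days in months before Sep: 31 + 28 + 31 + 30 + 31 + 30 + 31 + 31 = 243.
Plus 22 days into Sep → day 265.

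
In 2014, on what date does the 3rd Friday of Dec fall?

Dec 19, 2014

The first Friday of Dec 2014 is Dec 5.
The 3rd Friday is 2 weeks later: 5 + 14 = 19.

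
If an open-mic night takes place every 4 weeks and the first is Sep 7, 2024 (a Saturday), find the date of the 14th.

Sep 6, 2025

The 14th occurrence is 13 intervals after the first: 13 × 28 = 364 days after Sep 7, 2024.
Sep has 30 days — 23 days to the end of Sep leaves 341.
Oct has 31 days (310 left).
Nov has 30 days (280 left).
Dec has 31 days (249 left).
Jan has 31 days (218 left).
Feb has 28 days (190 left).
Mar has 31 days (159 left).
Apr has 30 days (129 left).
May has 31 days (98 left).
Jun has 30 days (68 left).
Jul has 31 days (37 left).
Aug has 31 days (6 left).
6 days into Sep → Sep 6, 2025.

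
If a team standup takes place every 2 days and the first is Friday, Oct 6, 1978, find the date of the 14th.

The 14th occurrence is 13 intervals after the first: 13 × 2 = 26 days after Oct 6, 1978.
Oct has 31 days — 25 days to the end of Oct leaves 1.
1 day into Nov → Nov 1, 1978.

Nov 1, 1978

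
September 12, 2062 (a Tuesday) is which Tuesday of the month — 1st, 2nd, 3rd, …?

2nd

Day 12 falls in week ⌈12/7⌉ of the month.
Days 1–7 hold the 1st Tuesday, 8–14 the 2nd, 15–21 the 3rd, 22–28 the 4th, 29–31 the 5th.
12 is in the range for the 2nd.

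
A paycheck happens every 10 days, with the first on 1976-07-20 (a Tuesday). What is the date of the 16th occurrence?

The 16th occurrence is 15 intervals after the first: 15 × 10 = 150 days after 1976-07-20.
July has 31 days — 11 days to the end of July leaves 139.
August has 31 days (108 left).
September has 30 days (78 left).
October has 31 days (47 left).
November has 30 days (17 left).
17 days into December → 1976-12-17.

1976-12-17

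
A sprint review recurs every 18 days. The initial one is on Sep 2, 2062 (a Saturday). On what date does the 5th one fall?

The 5th occurrence is 4 intervals after the first: 4 × 18 = 72 days after Sep 2, 2062.
Sep has 30 days — 28 days to the end of Sep leaves 44.
Oct has 31 days (13 left).
13 days into Nov → Nov 13, 2062.

Nov 13, 2062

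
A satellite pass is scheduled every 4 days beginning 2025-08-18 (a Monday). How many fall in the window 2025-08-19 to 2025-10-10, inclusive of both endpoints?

13

Occurrences land 4·i days after 2025-08-18 for i = 0, 1, 2, …
2025-08-19 is 1 day after the start; 1 ÷ 4 = 0 remainder 1; since the remainder is 1, round up to i = 1. First occurrence in the window: #2 on 2025-08-22 (1×4 = 4 days in).
2025-10-10 is 53 days after the start; 53 ÷ 4 = 13 remainder 1. Last occurrence in the window: #14 on 2025-10-09.
Occurrences #2 through #14: 13 in total.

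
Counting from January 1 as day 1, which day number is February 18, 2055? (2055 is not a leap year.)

49

Days in months before February: 31 = 31.
Plus 18 days into February → day 49.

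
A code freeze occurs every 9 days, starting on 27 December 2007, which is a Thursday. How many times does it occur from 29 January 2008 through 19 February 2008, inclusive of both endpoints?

3

Occurrences land 9·i days after 27 December 2007 for i = 0, 1, 2, …
29 January 2008 is 33 days after the start; 33 ÷ 9 = 3 remainder 6; since the remainder is 6, round up to i = 4. First occurrence in the window: #5 on 1 February 2008 (4×9 = 36 days in).
19 February 2008 is 54 days after the start; 54 ÷ 9 = 6 remainder 0. Last occurrence in the window: #7 on 19 February 2008.
Occurrences #5 through #7: 3 in total.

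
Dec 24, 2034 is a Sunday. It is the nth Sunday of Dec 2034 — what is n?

Day 24 falls in week ⌈24/7⌉ of the month.
Days 1–7 hold the 1st Sunday, 8–14 the 2nd, 15–21 the 3rd, 22–28 the 4th, 29–31 the 5th.
24 is in the range for the 4th.

4th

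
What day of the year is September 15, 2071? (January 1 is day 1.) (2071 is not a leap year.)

Days in months before September: 31 + 28 + 31 + 30 + 31 + 30 + 31 + 31 = 243.
Plus 15 days into September → day 258.

258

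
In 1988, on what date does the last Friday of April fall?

The first Friday of April 1988 is April 1.
April 1988 has 30 days. Adding weeks: 1, 8, 15, 22, 29 — the last one ≤ 30 is the 29th.

1988-04-29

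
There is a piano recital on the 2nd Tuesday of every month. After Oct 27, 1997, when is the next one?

Nov 11, 1997

Oct 1997 starts on a Wednesday; its first Tuesday is the 7th, so the 2nd Tuesday is the 14th — Oct 14, 1997.
That is not after Oct 27, 1997, so look at Nov 1997.
Nov 1997 starts on a Saturday; its first Tuesday is the 4th, so the 2nd Tuesday is the 11th — Nov 11, 1997.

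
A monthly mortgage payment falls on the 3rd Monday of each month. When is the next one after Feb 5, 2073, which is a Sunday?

Feb 20, 2073

Feb 2073 starts on a Wednesday; its first Monday is the 6th, so the 3rd Monday is the 20th — Feb 20, 2073.
Feb 20, 2073 is after Feb 5, 2073, so that is the next one.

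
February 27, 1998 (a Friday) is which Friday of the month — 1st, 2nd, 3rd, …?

4th

Day 27 falls in week ⌈27/7⌉ of the month.
Days 1–7 hold the 1st Friday, 8–14 the 2nd, 15–21 the 3rd, 22–28 the 4th, 29–31 the 5th.
27 is in the range for the 4th.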